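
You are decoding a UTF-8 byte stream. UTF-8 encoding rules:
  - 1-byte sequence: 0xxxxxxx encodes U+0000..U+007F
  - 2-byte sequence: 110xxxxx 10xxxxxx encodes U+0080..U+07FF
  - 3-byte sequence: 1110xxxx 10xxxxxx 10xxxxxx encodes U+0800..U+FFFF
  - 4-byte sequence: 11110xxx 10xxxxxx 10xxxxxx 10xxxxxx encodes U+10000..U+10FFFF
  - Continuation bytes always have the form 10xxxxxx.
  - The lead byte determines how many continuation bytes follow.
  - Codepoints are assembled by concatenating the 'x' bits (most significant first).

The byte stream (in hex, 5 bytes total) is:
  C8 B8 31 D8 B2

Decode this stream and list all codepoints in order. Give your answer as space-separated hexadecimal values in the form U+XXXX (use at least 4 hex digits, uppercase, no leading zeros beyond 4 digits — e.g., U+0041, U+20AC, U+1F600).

Answer: U+0238 U+0031 U+0632

Derivation:
Byte[0]=C8: 2-byte lead, need 1 cont bytes. acc=0x8
Byte[1]=B8: continuation. acc=(acc<<6)|0x38=0x238
Completed: cp=U+0238 (starts at byte 0)
Byte[2]=31: 1-byte ASCII. cp=U+0031
Byte[3]=D8: 2-byte lead, need 1 cont bytes. acc=0x18
Byte[4]=B2: continuation. acc=(acc<<6)|0x32=0x632
Completed: cp=U+0632 (starts at byte 3)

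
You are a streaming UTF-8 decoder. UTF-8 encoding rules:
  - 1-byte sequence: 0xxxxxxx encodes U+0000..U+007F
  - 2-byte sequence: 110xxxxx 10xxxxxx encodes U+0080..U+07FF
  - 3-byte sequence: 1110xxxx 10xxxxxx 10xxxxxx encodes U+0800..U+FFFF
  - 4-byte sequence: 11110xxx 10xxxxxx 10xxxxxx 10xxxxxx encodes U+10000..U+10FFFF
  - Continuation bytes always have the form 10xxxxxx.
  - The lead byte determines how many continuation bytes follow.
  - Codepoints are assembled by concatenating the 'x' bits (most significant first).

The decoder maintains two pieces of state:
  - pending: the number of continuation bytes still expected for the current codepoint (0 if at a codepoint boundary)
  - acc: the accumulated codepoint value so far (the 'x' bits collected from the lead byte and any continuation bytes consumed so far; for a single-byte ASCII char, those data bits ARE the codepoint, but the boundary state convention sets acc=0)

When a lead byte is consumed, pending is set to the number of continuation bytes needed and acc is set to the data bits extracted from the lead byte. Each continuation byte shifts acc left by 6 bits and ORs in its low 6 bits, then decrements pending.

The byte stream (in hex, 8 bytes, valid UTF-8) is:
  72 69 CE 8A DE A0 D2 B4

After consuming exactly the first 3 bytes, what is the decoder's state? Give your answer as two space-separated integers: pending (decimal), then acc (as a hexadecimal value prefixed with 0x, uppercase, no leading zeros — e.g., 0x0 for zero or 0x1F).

Answer: 1 0xE

Derivation:
Byte[0]=72: 1-byte. pending=0, acc=0x0
Byte[1]=69: 1-byte. pending=0, acc=0x0
Byte[2]=CE: 2-byte lead. pending=1, acc=0xE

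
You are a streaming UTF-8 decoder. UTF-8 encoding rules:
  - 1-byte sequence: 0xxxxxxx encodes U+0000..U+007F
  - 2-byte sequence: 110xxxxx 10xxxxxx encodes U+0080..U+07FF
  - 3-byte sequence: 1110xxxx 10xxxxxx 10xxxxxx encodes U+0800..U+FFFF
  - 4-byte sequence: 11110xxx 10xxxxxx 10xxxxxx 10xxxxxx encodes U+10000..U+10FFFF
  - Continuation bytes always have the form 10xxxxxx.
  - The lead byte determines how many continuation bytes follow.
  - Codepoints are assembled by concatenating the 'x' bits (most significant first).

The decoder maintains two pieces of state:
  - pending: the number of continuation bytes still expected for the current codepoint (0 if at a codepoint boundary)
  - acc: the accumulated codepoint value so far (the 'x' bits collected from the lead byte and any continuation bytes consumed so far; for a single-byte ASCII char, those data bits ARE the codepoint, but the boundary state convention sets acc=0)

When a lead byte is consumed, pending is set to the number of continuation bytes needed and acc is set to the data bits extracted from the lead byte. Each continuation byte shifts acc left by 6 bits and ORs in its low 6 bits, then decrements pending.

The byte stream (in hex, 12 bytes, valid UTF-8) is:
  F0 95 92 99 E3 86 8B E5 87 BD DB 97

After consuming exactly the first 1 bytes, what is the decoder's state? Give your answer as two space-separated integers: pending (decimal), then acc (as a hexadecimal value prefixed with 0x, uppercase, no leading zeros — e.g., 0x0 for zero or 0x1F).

Answer: 3 0x0

Derivation:
Byte[0]=F0: 4-byte lead. pending=3, acc=0x0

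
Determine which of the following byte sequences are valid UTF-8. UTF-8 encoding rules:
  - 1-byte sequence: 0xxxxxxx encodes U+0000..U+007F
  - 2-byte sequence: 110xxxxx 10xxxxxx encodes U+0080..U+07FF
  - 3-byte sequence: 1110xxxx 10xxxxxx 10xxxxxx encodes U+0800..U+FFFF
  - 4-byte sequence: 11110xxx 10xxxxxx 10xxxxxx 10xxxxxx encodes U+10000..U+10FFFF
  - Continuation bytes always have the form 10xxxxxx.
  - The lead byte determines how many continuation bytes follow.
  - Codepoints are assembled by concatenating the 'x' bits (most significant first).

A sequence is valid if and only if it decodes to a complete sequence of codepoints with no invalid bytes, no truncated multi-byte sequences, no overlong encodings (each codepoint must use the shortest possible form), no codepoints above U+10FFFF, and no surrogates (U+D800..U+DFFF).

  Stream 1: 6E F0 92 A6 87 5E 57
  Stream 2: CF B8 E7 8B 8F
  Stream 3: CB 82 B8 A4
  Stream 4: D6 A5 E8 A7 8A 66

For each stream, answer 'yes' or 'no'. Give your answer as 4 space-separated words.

Stream 1: decodes cleanly. VALID
Stream 2: decodes cleanly. VALID
Stream 3: error at byte offset 2. INVALID
Stream 4: decodes cleanly. VALID

Answer: yes yes no yes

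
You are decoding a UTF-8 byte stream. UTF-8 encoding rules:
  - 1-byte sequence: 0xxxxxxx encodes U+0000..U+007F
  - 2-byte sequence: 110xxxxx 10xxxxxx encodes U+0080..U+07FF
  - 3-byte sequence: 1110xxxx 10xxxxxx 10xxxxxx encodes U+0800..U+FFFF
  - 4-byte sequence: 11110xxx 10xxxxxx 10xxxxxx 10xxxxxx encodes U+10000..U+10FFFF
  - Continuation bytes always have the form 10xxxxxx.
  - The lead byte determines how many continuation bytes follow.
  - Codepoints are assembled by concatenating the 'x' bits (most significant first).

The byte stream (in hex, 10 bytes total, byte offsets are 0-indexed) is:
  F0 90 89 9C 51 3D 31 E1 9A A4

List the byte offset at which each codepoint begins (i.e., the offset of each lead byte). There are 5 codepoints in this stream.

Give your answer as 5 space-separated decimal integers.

Byte[0]=F0: 4-byte lead, need 3 cont bytes. acc=0x0
Byte[1]=90: continuation. acc=(acc<<6)|0x10=0x10
Byte[2]=89: continuation. acc=(acc<<6)|0x09=0x409
Byte[3]=9C: continuation. acc=(acc<<6)|0x1C=0x1025C
Completed: cp=U+1025C (starts at byte 0)
Byte[4]=51: 1-byte ASCII. cp=U+0051
Byte[5]=3D: 1-byte ASCII. cp=U+003D
Byte[6]=31: 1-byte ASCII. cp=U+0031
Byte[7]=E1: 3-byte lead, need 2 cont bytes. acc=0x1
Byte[8]=9A: continuation. acc=(acc<<6)|0x1A=0x5A
Byte[9]=A4: continuation. acc=(acc<<6)|0x24=0x16A4
Completed: cp=U+16A4 (starts at byte 7)

Answer: 0 4 5 6 7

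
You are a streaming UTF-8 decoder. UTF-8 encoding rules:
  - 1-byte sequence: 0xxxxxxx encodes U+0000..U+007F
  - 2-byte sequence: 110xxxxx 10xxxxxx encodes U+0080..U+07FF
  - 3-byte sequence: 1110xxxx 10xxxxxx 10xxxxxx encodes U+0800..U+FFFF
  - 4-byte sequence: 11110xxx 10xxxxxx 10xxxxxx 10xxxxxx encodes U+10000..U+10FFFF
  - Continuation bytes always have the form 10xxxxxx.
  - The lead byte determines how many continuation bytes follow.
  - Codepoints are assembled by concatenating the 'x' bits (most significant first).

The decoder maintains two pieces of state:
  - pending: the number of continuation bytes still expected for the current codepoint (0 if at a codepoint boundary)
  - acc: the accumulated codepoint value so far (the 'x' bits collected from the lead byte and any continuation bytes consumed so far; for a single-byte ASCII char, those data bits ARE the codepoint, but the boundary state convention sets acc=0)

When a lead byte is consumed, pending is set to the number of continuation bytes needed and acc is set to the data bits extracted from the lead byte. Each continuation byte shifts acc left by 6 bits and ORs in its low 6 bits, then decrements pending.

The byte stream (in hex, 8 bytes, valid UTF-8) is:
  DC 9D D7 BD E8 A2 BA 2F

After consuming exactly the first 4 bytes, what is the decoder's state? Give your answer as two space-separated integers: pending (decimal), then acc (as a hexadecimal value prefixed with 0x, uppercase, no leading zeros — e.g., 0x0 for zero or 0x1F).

Answer: 0 0x5FD

Derivation:
Byte[0]=DC: 2-byte lead. pending=1, acc=0x1C
Byte[1]=9D: continuation. acc=(acc<<6)|0x1D=0x71D, pending=0
Byte[2]=D7: 2-byte lead. pending=1, acc=0x17
Byte[3]=BD: continuation. acc=(acc<<6)|0x3D=0x5FD, pending=0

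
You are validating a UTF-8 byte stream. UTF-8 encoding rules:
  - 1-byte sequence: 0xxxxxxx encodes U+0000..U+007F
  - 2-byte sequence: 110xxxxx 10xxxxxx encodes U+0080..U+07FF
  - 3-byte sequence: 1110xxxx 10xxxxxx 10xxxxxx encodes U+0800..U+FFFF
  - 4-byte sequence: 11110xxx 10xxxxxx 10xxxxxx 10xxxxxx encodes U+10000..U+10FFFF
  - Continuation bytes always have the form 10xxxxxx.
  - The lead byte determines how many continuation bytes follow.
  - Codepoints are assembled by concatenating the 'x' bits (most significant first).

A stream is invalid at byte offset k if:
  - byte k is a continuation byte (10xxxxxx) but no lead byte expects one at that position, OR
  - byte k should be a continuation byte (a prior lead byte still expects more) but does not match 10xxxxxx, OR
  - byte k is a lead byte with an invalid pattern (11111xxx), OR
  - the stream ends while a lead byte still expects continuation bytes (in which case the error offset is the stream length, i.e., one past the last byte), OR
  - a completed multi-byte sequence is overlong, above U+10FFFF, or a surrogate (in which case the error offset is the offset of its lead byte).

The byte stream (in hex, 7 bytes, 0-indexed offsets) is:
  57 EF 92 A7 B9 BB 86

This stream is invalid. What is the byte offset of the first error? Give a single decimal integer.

Byte[0]=57: 1-byte ASCII. cp=U+0057
Byte[1]=EF: 3-byte lead, need 2 cont bytes. acc=0xF
Byte[2]=92: continuation. acc=(acc<<6)|0x12=0x3D2
Byte[3]=A7: continuation. acc=(acc<<6)|0x27=0xF4A7
Completed: cp=U+F4A7 (starts at byte 1)
Byte[4]=B9: INVALID lead byte (not 0xxx/110x/1110/11110)

Answer: 4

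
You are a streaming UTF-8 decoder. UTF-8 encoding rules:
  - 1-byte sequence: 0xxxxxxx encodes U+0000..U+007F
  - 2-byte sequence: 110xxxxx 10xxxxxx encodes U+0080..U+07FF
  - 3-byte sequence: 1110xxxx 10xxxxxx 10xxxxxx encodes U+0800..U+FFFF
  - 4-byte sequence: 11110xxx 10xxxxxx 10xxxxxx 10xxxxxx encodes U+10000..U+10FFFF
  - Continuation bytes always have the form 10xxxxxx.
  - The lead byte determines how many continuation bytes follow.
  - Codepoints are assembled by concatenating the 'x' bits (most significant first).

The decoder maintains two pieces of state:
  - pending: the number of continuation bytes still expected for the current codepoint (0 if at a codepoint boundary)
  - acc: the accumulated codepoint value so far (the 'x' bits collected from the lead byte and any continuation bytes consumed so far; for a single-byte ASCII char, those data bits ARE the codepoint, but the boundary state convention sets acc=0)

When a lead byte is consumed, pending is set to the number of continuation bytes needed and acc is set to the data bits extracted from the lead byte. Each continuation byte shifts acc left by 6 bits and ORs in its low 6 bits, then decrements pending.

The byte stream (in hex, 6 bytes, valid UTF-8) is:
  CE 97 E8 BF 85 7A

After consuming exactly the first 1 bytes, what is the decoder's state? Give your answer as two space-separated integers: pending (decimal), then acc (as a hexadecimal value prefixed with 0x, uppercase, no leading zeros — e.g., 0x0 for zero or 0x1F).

Answer: 1 0xE

Derivation:
Byte[0]=CE: 2-byte lead. pending=1, acc=0xE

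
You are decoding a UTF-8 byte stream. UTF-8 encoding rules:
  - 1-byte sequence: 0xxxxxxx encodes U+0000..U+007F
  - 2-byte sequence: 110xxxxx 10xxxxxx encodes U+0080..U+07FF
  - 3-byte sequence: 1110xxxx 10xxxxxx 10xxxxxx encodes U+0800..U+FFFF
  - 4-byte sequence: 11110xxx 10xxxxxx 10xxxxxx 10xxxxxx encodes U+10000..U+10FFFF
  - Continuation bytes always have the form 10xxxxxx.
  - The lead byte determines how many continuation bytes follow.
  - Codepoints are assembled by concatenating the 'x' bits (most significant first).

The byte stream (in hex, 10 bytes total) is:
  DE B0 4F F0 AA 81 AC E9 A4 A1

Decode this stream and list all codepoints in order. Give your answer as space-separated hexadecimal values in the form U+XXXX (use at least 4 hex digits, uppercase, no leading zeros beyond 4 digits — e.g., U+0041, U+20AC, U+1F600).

Byte[0]=DE: 2-byte lead, need 1 cont bytes. acc=0x1E
Byte[1]=B0: continuation. acc=(acc<<6)|0x30=0x7B0
Completed: cp=U+07B0 (starts at byte 0)
Byte[2]=4F: 1-byte ASCII. cp=U+004F
Byte[3]=F0: 4-byte lead, need 3 cont bytes. acc=0x0
Byte[4]=AA: continuation. acc=(acc<<6)|0x2A=0x2A
Byte[5]=81: continuation. acc=(acc<<6)|0x01=0xA81
Byte[6]=AC: continuation. acc=(acc<<6)|0x2C=0x2A06C
Completed: cp=U+2A06C (starts at byte 3)
Byte[7]=E9: 3-byte lead, need 2 cont bytes. acc=0x9
Byte[8]=A4: continuation. acc=(acc<<6)|0x24=0x264
Byte[9]=A1: continuation. acc=(acc<<6)|0x21=0x9921
Completed: cp=U+9921 (starts at byte 7)

Answer: U+07B0 U+004F U+2A06C U+9921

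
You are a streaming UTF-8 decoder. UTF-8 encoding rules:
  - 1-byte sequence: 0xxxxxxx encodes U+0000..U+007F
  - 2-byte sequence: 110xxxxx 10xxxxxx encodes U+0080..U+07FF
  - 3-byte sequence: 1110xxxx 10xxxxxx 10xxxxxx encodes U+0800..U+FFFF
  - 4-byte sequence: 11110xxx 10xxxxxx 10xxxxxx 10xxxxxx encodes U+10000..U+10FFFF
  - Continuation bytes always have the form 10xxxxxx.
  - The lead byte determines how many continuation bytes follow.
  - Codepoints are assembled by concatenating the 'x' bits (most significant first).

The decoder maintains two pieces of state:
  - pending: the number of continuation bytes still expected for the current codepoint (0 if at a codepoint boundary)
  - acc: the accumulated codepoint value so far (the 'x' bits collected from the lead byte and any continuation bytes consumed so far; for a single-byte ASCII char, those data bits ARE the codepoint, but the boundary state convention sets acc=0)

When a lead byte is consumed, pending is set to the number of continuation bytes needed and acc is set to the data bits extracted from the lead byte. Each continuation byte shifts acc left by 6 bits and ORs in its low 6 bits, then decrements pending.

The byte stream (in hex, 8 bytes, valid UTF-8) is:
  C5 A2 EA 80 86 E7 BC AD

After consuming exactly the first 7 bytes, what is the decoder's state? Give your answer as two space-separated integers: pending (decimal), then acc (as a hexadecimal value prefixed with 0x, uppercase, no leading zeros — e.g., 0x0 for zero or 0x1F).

Answer: 1 0x1FC

Derivation:
Byte[0]=C5: 2-byte lead. pending=1, acc=0x5
Byte[1]=A2: continuation. acc=(acc<<6)|0x22=0x162, pending=0
Byte[2]=EA: 3-byte lead. pending=2, acc=0xA
Byte[3]=80: continuation. acc=(acc<<6)|0x00=0x280, pending=1
Byte[4]=86: continuation. acc=(acc<<6)|0x06=0xA006, pending=0
Byte[5]=E7: 3-byte lead. pending=2, acc=0x7
Byte[6]=BC: continuation. acc=(acc<<6)|0x3C=0x1FC, pending=1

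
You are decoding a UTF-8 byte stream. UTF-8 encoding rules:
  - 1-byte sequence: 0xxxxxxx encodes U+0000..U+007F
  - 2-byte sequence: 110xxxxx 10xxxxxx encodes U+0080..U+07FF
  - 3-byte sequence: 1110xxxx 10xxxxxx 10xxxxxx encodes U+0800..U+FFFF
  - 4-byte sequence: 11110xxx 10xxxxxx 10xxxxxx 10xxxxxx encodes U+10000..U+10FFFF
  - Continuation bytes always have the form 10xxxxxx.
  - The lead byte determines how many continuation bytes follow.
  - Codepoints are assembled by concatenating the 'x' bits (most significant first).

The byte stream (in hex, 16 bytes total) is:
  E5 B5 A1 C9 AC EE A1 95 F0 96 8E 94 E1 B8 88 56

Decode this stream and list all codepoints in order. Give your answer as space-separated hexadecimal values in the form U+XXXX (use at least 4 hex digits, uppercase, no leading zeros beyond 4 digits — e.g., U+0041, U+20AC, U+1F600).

Answer: U+5D61 U+026C U+E855 U+16394 U+1E08 U+0056

Derivation:
Byte[0]=E5: 3-byte lead, need 2 cont bytes. acc=0x5
Byte[1]=B5: continuation. acc=(acc<<6)|0x35=0x175
Byte[2]=A1: continuation. acc=(acc<<6)|0x21=0x5D61
Completed: cp=U+5D61 (starts at byte 0)
Byte[3]=C9: 2-byte lead, need 1 cont bytes. acc=0x9
Byte[4]=AC: continuation. acc=(acc<<6)|0x2C=0x26C
Completed: cp=U+026C (starts at byte 3)
Byte[5]=EE: 3-byte lead, need 2 cont bytes. acc=0xE
Byte[6]=A1: continuation. acc=(acc<<6)|0x21=0x3A1
Byte[7]=95: continuation. acc=(acc<<6)|0x15=0xE855
Completed: cp=U+E855 (starts at byte 5)
Byte[8]=F0: 4-byte lead, need 3 cont bytes. acc=0x0
Byte[9]=96: continuation. acc=(acc<<6)|0x16=0x16
Byte[10]=8E: continuation. acc=(acc<<6)|0x0E=0x58E
Byte[11]=94: continuation. acc=(acc<<6)|0x14=0x16394
Completed: cp=U+16394 (starts at byte 8)
Byte[12]=E1: 3-byte lead, need 2 cont bytes. acc=0x1
Byte[13]=B8: continuation. acc=(acc<<6)|0x38=0x78
Byte[14]=88: continuation. acc=(acc<<6)|0x08=0x1E08
Completed: cp=U+1E08 (starts at byte 12)
Byte[15]=56: 1-byte ASCII. cp=U+0056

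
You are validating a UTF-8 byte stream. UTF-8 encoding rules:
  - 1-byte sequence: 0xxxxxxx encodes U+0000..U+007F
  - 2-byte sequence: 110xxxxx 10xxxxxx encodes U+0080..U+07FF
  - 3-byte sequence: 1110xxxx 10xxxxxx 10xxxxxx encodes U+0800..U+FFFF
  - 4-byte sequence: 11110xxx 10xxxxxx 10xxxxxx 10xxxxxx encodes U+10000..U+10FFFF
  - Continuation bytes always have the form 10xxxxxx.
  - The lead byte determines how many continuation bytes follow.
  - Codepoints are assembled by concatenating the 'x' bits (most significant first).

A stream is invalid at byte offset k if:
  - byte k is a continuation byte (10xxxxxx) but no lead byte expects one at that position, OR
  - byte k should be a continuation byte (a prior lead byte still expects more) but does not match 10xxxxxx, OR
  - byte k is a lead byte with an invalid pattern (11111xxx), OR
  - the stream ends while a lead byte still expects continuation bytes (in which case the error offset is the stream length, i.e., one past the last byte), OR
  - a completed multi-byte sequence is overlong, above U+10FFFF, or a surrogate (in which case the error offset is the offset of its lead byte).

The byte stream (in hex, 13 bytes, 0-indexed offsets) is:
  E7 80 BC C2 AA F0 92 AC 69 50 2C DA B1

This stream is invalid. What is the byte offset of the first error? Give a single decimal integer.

Byte[0]=E7: 3-byte lead, need 2 cont bytes. acc=0x7
Byte[1]=80: continuation. acc=(acc<<6)|0x00=0x1C0
Byte[2]=BC: continuation. acc=(acc<<6)|0x3C=0x703C
Completed: cp=U+703C (starts at byte 0)
Byte[3]=C2: 2-byte lead, need 1 cont bytes. acc=0x2
Byte[4]=AA: continuation. acc=(acc<<6)|0x2A=0xAA
Completed: cp=U+00AA (starts at byte 3)
Byte[5]=F0: 4-byte lead, need 3 cont bytes. acc=0x0
Byte[6]=92: continuation. acc=(acc<<6)|0x12=0x12
Byte[7]=AC: continuation. acc=(acc<<6)|0x2C=0x4AC
Byte[8]=69: expected 10xxxxxx continuation. INVALID

Answer: 8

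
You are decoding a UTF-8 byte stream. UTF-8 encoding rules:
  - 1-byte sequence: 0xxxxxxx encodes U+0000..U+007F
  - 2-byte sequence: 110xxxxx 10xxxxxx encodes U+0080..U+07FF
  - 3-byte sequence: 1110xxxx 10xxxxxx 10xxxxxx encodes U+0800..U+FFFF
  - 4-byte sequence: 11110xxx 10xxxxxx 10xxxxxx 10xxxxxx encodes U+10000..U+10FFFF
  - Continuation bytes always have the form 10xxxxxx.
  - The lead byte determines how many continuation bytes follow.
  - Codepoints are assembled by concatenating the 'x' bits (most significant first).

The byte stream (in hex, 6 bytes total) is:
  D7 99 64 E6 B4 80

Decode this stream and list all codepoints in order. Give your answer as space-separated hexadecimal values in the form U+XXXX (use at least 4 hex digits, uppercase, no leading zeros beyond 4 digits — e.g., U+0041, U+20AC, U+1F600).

Answer: U+05D9 U+0064 U+6D00

Derivation:
Byte[0]=D7: 2-byte lead, need 1 cont bytes. acc=0x17
Byte[1]=99: continuation. acc=(acc<<6)|0x19=0x5D9
Completed: cp=U+05D9 (starts at byte 0)
Byte[2]=64: 1-byte ASCII. cp=U+0064
Byte[3]=E6: 3-byte lead, need 2 cont bytes. acc=0x6
Byte[4]=B4: continuation. acc=(acc<<6)|0x34=0x1B4
Byte[5]=80: continuation. acc=(acc<<6)|0x00=0x6D00
Completed: cp=U+6D00 (starts at byte 3)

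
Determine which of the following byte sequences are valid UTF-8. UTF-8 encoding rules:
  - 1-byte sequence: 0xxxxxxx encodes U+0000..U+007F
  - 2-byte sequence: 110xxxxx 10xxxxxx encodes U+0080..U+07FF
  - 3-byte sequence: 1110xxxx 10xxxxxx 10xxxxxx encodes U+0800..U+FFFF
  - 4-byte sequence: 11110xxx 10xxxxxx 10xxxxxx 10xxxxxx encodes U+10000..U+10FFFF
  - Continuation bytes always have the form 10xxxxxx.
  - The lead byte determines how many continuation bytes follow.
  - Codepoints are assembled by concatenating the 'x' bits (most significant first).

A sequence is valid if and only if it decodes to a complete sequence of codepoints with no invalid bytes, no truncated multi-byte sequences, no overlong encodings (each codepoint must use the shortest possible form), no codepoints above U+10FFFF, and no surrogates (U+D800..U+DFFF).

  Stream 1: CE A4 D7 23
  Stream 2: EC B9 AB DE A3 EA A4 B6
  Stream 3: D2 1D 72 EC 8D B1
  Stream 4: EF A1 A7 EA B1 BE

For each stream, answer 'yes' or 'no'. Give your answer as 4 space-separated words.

Stream 1: error at byte offset 3. INVALID
Stream 2: decodes cleanly. VALID
Stream 3: error at byte offset 1. INVALID
Stream 4: decodes cleanly. VALID

Answer: no yes no yes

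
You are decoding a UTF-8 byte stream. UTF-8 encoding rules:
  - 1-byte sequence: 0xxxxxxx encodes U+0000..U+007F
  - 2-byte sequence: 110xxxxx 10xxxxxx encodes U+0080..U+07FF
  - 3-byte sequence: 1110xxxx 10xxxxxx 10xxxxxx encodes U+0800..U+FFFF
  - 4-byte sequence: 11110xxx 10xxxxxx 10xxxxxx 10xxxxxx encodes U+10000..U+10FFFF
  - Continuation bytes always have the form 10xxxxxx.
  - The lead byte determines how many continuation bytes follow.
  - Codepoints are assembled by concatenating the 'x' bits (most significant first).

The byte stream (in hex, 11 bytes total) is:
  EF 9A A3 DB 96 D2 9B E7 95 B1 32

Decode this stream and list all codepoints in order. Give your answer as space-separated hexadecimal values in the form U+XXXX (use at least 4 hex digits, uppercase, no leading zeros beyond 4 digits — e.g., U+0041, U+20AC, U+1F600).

Byte[0]=EF: 3-byte lead, need 2 cont bytes. acc=0xF
Byte[1]=9A: continuation. acc=(acc<<6)|0x1A=0x3DA
Byte[2]=A3: continuation. acc=(acc<<6)|0x23=0xF6A3
Completed: cp=U+F6A3 (starts at byte 0)
Byte[3]=DB: 2-byte lead, need 1 cont bytes. acc=0x1B
Byte[4]=96: continuation. acc=(acc<<6)|0x16=0x6D6
Completed: cp=U+06D6 (starts at byte 3)
Byte[5]=D2: 2-byte lead, need 1 cont bytes. acc=0x12
Byte[6]=9B: continuation. acc=(acc<<6)|0x1B=0x49B
Completed: cp=U+049B (starts at byte 5)
Byte[7]=E7: 3-byte lead, need 2 cont bytes. acc=0x7
Byte[8]=95: continuation. acc=(acc<<6)|0x15=0x1D5
Byte[9]=B1: continuation. acc=(acc<<6)|0x31=0x7571
Completed: cp=U+7571 (starts at byte 7)
Byte[10]=32: 1-byte ASCII. cp=U+0032

Answer: U+F6A3 U+06D6 U+049B U+7571 U+0032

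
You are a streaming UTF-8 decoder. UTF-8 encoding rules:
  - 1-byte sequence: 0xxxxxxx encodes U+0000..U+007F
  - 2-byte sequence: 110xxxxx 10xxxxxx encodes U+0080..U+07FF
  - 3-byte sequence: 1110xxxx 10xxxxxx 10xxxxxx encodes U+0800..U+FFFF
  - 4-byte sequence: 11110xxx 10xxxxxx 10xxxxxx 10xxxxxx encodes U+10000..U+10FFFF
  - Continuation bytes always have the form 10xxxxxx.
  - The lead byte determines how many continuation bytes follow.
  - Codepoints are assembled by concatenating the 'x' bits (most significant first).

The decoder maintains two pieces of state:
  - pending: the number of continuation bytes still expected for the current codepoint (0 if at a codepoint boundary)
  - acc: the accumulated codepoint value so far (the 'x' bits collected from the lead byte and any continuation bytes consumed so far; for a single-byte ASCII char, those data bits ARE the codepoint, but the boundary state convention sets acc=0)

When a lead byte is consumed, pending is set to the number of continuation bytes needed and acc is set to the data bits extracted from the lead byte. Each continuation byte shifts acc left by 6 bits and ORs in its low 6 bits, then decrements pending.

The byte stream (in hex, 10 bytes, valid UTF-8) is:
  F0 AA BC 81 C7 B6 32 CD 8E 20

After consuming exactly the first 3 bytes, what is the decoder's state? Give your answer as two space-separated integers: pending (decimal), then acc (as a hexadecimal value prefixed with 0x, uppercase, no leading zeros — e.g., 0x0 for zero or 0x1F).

Byte[0]=F0: 4-byte lead. pending=3, acc=0x0
Byte[1]=AA: continuation. acc=(acc<<6)|0x2A=0x2A, pending=2
Byte[2]=BC: continuation. acc=(acc<<6)|0x3C=0xABC, pending=1

Answer: 1 0xABC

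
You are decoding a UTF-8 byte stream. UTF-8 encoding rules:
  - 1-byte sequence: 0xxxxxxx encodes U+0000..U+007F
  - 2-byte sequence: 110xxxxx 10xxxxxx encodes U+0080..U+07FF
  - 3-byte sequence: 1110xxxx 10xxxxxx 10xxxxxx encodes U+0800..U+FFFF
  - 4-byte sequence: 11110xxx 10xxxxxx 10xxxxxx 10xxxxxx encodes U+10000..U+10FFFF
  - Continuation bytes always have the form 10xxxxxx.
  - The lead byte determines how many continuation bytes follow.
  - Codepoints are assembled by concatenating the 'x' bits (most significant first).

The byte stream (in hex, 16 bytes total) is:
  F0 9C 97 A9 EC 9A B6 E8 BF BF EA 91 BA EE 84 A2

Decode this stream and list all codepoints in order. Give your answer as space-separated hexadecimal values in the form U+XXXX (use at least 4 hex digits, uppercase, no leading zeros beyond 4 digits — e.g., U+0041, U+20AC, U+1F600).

Answer: U+1C5E9 U+C6B6 U+8FFF U+A47A U+E122

Derivation:
Byte[0]=F0: 4-byte lead, need 3 cont bytes. acc=0x0
Byte[1]=9C: continuation. acc=(acc<<6)|0x1C=0x1C
Byte[2]=97: continuation. acc=(acc<<6)|0x17=0x717
Byte[3]=A9: continuation. acc=(acc<<6)|0x29=0x1C5E9
Completed: cp=U+1C5E9 (starts at byte 0)
Byte[4]=EC: 3-byte lead, need 2 cont bytes. acc=0xC
Byte[5]=9A: continuation. acc=(acc<<6)|0x1A=0x31A
Byte[6]=B6: continuation. acc=(acc<<6)|0x36=0xC6B6
Completed: cp=U+C6B6 (starts at byte 4)
Byte[7]=E8: 3-byte lead, need 2 cont bytes. acc=0x8
Byte[8]=BF: continuation. acc=(acc<<6)|0x3F=0x23F
Byte[9]=BF: continuation. acc=(acc<<6)|0x3F=0x8FFF
Completed: cp=U+8FFF (starts at byte 7)
Byte[10]=EA: 3-byte lead, need 2 cont bytes. acc=0xA
Byte[11]=91: continuation. acc=(acc<<6)|0x11=0x291
Byte[12]=BA: continuation. acc=(acc<<6)|0x3A=0xA47A
Completed: cp=U+A47A (starts at byte 10)
Byte[13]=EE: 3-byte lead, need 2 cont bytes. acc=0xE
Byte[14]=84: continuation. acc=(acc<<6)|0x04=0x384
Byte[15]=A2: continuation. acc=(acc<<6)|0x22=0xE122
Completed: cp=U+E122 (starts at byte 13)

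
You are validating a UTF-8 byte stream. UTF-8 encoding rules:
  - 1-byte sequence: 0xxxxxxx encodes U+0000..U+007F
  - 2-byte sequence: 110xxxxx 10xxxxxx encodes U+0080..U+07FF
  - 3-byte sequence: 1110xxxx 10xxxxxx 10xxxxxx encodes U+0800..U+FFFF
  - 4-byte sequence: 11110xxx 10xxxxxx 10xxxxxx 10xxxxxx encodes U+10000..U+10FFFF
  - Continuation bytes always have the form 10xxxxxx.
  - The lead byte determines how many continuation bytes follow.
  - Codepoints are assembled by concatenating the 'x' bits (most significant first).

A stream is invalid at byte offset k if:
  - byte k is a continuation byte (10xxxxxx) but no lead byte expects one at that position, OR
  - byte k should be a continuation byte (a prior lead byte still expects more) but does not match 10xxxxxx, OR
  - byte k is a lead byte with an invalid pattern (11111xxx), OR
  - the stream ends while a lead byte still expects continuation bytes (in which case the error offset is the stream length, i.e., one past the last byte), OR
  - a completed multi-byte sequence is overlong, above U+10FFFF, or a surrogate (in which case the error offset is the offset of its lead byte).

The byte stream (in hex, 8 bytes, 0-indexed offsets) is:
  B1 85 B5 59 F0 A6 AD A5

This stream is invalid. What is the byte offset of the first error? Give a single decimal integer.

Byte[0]=B1: INVALID lead byte (not 0xxx/110x/1110/11110)

Answer: 0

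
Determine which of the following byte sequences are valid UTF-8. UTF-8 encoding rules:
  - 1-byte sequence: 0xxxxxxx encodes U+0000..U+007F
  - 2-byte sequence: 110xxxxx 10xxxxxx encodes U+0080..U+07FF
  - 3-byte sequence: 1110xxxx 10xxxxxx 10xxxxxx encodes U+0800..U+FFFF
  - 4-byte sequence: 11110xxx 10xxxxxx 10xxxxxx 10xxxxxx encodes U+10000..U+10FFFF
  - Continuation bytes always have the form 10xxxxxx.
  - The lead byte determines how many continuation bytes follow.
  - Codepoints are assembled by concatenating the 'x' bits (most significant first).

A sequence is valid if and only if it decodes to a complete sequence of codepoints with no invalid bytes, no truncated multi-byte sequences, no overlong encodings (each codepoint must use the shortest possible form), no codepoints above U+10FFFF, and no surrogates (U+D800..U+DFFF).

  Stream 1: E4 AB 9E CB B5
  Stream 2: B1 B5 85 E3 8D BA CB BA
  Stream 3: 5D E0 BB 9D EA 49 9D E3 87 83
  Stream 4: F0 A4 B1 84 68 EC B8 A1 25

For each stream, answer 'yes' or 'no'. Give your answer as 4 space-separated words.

Answer: yes no no yes

Derivation:
Stream 1: decodes cleanly. VALID
Stream 2: error at byte offset 0. INVALID
Stream 3: error at byte offset 5. INVALID
Stream 4: decodes cleanly. VALID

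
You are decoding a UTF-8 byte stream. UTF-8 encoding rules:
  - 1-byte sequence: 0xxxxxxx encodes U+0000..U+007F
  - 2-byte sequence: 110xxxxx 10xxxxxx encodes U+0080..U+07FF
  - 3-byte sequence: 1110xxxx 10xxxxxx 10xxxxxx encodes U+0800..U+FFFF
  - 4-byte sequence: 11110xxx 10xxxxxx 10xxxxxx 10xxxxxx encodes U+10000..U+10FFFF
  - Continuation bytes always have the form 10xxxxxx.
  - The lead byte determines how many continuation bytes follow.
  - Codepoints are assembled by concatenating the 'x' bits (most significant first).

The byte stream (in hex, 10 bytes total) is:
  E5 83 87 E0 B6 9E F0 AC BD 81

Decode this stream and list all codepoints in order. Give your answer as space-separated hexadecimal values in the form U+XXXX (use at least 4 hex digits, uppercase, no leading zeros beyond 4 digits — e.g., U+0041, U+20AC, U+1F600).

Byte[0]=E5: 3-byte lead, need 2 cont bytes. acc=0x5
Byte[1]=83: continuation. acc=(acc<<6)|0x03=0x143
Byte[2]=87: continuation. acc=(acc<<6)|0x07=0x50C7
Completed: cp=U+50C7 (starts at byte 0)
Byte[3]=E0: 3-byte lead, need 2 cont bytes. acc=0x0
Byte[4]=B6: continuation. acc=(acc<<6)|0x36=0x36
Byte[5]=9E: continuation. acc=(acc<<6)|0x1E=0xD9E
Completed: cp=U+0D9E (starts at byte 3)
Byte[6]=F0: 4-byte lead, need 3 cont bytes. acc=0x0
Byte[7]=AC: continuation. acc=(acc<<6)|0x2C=0x2C
Byte[8]=BD: continuation. acc=(acc<<6)|0x3D=0xB3D
Byte[9]=81: continuation. acc=(acc<<6)|0x01=0x2CF41
Completed: cp=U+2CF41 (starts at byte 6)

Answer: U+50C7 U+0D9E U+2CF41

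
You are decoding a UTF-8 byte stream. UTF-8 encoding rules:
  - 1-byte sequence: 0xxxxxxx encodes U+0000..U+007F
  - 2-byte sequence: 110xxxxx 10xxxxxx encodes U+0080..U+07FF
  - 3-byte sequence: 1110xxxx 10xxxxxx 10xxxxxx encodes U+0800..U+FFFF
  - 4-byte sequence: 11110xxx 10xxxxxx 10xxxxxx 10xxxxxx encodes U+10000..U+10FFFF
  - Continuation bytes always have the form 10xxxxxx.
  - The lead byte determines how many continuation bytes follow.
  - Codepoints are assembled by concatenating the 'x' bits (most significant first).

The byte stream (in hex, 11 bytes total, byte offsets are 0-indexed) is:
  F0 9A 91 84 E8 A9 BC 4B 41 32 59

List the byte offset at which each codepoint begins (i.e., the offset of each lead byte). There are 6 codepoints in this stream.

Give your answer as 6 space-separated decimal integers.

Answer: 0 4 7 8 9 10

Derivation:
Byte[0]=F0: 4-byte lead, need 3 cont bytes. acc=0x0
Byte[1]=9A: continuation. acc=(acc<<6)|0x1A=0x1A
Byte[2]=91: continuation. acc=(acc<<6)|0x11=0x691
Byte[3]=84: continuation. acc=(acc<<6)|0x04=0x1A444
Completed: cp=U+1A444 (starts at byte 0)
Byte[4]=E8: 3-byte lead, need 2 cont bytes. acc=0x8
Byte[5]=A9: continuation. acc=(acc<<6)|0x29=0x229
Byte[6]=BC: continuation. acc=(acc<<6)|0x3C=0x8A7C
Completed: cp=U+8A7C (starts at byte 4)
Byte[7]=4B: 1-byte ASCII. cp=U+004B
Byte[8]=41: 1-byte ASCII. cp=U+0041
Byte[9]=32: 1-byte ASCII. cp=U+0032
Byte[10]=59: 1-byte ASCII. cp=U+0059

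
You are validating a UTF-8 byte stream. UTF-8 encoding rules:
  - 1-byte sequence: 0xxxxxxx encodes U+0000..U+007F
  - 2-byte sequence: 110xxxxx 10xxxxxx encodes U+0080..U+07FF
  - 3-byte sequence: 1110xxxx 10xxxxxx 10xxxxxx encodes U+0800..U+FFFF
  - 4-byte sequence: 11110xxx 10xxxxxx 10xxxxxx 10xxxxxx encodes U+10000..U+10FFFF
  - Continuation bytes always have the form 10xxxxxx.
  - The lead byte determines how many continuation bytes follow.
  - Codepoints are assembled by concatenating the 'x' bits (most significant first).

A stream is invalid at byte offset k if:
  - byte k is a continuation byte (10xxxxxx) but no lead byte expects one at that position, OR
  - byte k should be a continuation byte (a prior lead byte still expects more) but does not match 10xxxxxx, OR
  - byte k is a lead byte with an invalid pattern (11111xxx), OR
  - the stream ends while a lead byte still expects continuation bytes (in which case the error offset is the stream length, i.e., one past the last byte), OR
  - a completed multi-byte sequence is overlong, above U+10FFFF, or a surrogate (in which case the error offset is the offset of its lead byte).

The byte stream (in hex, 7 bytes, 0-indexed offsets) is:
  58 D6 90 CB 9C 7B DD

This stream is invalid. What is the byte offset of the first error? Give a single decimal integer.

Byte[0]=58: 1-byte ASCII. cp=U+0058
Byte[1]=D6: 2-byte lead, need 1 cont bytes. acc=0x16
Byte[2]=90: continuation. acc=(acc<<6)|0x10=0x590
Completed: cp=U+0590 (starts at byte 1)
Byte[3]=CB: 2-byte lead, need 1 cont bytes. acc=0xB
Byte[4]=9C: continuation. acc=(acc<<6)|0x1C=0x2DC
Completed: cp=U+02DC (starts at byte 3)
Byte[5]=7B: 1-byte ASCII. cp=U+007B
Byte[6]=DD: 2-byte lead, need 1 cont bytes. acc=0x1D
Byte[7]: stream ended, expected continuation. INVALID

Answer: 7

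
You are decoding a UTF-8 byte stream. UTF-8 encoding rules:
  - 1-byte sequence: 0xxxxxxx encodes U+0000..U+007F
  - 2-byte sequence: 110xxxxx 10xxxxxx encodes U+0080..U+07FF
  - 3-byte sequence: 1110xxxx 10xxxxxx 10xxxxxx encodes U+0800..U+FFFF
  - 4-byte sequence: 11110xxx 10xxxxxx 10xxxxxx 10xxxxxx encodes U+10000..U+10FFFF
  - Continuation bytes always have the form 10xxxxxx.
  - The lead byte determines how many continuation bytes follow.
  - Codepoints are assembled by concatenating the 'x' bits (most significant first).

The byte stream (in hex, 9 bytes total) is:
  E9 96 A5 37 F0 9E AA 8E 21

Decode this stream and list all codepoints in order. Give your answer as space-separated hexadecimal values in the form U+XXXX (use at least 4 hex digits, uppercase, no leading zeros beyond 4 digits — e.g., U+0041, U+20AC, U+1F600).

Answer: U+95A5 U+0037 U+1EA8E U+0021

Derivation:
Byte[0]=E9: 3-byte lead, need 2 cont bytes. acc=0x9
Byte[1]=96: continuation. acc=(acc<<6)|0x16=0x256
Byte[2]=A5: continuation. acc=(acc<<6)|0x25=0x95A5
Completed: cp=U+95A5 (starts at byte 0)
Byte[3]=37: 1-byte ASCII. cp=U+0037
Byte[4]=F0: 4-byte lead, need 3 cont bytes. acc=0x0
Byte[5]=9E: continuation. acc=(acc<<6)|0x1E=0x1E
Byte[6]=AA: continuation. acc=(acc<<6)|0x2A=0x7AA
Byte[7]=8E: continuation. acc=(acc<<6)|0x0E=0x1EA8E
Completed: cp=U+1EA8E (starts at byte 4)
Byte[8]=21: 1-byte ASCII. cp=U+0021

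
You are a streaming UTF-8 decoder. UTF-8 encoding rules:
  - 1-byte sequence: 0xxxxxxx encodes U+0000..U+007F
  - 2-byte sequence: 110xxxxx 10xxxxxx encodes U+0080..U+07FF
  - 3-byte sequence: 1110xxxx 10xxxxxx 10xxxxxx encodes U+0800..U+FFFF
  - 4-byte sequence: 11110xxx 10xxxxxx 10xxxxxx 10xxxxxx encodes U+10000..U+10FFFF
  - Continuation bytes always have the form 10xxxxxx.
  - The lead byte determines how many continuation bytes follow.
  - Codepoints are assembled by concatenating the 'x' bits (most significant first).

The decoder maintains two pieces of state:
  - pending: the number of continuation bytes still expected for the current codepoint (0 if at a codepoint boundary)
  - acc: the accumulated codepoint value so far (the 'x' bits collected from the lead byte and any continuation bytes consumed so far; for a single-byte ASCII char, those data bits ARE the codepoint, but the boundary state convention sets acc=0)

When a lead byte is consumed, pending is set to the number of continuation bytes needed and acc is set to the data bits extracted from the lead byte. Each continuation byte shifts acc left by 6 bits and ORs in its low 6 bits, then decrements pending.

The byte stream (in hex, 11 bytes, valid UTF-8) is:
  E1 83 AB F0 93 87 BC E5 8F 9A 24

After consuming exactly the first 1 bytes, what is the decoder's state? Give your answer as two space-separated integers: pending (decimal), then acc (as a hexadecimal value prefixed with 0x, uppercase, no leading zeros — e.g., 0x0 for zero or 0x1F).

Byte[0]=E1: 3-byte lead. pending=2, acc=0x1

Answer: 2 0x1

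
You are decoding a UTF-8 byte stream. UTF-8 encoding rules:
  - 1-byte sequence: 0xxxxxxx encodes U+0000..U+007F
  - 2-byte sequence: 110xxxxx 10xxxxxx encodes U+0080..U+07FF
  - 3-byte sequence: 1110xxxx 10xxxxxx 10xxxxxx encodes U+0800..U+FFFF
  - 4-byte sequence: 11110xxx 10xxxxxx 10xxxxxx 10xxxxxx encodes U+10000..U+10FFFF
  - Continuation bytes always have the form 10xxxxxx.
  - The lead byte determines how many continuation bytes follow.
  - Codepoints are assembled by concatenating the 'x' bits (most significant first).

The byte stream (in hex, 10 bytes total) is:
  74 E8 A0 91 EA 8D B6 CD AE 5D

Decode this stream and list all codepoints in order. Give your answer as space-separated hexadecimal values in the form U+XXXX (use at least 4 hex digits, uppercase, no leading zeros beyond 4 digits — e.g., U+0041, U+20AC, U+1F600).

Byte[0]=74: 1-byte ASCII. cp=U+0074
Byte[1]=E8: 3-byte lead, need 2 cont bytes. acc=0x8
Byte[2]=A0: continuation. acc=(acc<<6)|0x20=0x220
Byte[3]=91: continuation. acc=(acc<<6)|0x11=0x8811
Completed: cp=U+8811 (starts at byte 1)
Byte[4]=EA: 3-byte lead, need 2 cont bytes. acc=0xA
Byte[5]=8D: continuation. acc=(acc<<6)|0x0D=0x28D
Byte[6]=B6: continuation. acc=(acc<<6)|0x36=0xA376
Completed: cp=U+A376 (starts at byte 4)
Byte[7]=CD: 2-byte lead, need 1 cont bytes. acc=0xD
Byte[8]=AE: continuation. acc=(acc<<6)|0x2E=0x36E
Completed: cp=U+036E (starts at byte 7)
Byte[9]=5D: 1-byte ASCII. cp=U+005D

Answer: U+0074 U+8811 U+A376 U+036E U+005D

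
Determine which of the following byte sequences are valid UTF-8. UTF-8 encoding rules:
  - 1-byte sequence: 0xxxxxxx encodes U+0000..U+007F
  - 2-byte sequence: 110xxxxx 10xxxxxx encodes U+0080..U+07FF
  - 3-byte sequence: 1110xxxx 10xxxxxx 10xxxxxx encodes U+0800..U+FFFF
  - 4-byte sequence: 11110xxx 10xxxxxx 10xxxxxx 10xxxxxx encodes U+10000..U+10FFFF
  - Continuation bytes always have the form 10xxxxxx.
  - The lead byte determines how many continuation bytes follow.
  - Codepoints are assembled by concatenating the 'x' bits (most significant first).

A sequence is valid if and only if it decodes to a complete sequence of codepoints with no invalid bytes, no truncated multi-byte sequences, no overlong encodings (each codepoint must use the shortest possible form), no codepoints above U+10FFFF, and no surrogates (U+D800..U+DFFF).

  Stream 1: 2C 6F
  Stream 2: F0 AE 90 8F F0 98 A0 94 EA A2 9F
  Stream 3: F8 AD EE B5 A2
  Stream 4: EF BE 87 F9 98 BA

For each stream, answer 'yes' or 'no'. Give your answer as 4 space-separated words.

Stream 1: decodes cleanly. VALID
Stream 2: decodes cleanly. VALID
Stream 3: error at byte offset 0. INVALID
Stream 4: error at byte offset 3. INVALID

Answer: yes yes no no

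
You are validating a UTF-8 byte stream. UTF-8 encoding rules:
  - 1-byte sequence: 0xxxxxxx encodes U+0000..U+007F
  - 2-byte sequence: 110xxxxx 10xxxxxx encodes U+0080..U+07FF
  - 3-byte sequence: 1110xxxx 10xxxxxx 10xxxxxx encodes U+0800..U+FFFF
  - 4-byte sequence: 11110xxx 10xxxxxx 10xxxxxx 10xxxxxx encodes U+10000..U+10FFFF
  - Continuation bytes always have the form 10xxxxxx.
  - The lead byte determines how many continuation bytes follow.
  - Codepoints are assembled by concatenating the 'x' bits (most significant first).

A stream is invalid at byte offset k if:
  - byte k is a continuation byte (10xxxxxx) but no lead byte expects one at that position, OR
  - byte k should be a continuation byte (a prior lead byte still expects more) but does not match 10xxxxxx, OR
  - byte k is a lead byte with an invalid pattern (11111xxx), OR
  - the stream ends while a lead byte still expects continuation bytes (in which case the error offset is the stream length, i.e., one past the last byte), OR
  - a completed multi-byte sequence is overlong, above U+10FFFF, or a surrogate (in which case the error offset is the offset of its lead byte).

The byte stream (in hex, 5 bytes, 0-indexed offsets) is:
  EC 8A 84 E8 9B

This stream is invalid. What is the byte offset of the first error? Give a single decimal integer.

Answer: 5

Derivation:
Byte[0]=EC: 3-byte lead, need 2 cont bytes. acc=0xC
Byte[1]=8A: continuation. acc=(acc<<6)|0x0A=0x30A
Byte[2]=84: continuation. acc=(acc<<6)|0x04=0xC284
Completed: cp=U+C284 (starts at byte 0)
Byte[3]=E8: 3-byte lead, need 2 cont bytes. acc=0x8
Byte[4]=9B: continuation. acc=(acc<<6)|0x1B=0x21B
Byte[5]: stream ended, expected continuation. INVALID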